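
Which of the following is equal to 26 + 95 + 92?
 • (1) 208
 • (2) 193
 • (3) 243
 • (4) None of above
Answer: 4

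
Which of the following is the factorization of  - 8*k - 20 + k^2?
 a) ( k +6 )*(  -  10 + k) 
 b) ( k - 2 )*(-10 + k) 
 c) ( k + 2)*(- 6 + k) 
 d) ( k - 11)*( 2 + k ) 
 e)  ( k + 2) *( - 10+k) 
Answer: e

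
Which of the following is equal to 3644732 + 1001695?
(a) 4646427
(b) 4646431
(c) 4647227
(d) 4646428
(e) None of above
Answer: a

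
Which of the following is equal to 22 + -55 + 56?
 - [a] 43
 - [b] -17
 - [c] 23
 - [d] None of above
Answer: c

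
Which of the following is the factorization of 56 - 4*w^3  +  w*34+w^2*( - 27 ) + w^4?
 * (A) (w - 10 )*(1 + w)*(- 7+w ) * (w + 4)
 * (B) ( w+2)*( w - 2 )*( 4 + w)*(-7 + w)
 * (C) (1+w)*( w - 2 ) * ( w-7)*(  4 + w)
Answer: C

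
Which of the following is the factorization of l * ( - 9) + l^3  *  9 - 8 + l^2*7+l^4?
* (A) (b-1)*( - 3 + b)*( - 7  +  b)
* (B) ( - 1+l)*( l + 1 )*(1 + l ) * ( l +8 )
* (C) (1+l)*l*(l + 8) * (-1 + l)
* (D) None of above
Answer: B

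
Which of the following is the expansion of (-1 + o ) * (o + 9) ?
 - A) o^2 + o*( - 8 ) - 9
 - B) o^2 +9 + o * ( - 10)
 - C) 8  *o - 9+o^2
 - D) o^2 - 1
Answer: C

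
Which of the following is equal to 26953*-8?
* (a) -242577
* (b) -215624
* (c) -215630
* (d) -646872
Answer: b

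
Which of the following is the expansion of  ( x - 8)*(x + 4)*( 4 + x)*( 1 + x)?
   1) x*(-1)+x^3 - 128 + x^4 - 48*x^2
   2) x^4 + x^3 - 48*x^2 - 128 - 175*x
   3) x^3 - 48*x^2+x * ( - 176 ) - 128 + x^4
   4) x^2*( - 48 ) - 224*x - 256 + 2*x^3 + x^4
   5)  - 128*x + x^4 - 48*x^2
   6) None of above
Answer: 3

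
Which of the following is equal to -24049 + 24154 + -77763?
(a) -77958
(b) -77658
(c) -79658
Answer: b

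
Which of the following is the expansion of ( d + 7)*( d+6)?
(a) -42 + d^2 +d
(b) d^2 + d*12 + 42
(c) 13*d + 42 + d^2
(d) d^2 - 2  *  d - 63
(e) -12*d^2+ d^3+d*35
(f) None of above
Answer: c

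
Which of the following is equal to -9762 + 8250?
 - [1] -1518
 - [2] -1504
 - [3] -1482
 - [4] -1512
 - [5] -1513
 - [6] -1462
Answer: 4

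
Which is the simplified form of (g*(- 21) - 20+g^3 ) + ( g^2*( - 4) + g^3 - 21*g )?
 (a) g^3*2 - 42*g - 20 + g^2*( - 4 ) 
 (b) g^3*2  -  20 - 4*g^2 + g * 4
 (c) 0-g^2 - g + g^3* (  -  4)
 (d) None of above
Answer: a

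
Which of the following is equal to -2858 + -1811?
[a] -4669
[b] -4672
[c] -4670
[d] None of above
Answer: a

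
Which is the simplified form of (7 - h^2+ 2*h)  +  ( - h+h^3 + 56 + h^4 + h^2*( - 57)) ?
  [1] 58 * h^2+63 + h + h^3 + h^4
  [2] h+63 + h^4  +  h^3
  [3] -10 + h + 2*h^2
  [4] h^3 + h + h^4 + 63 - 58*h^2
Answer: 4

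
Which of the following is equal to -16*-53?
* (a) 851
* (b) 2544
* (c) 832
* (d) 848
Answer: d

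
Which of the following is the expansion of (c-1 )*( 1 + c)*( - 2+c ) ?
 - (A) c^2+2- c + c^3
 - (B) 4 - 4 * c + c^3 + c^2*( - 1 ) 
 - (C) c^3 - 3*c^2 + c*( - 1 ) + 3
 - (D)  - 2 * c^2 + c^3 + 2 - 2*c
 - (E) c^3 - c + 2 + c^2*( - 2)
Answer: E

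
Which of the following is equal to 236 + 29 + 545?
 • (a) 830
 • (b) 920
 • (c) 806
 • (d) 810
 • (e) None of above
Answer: d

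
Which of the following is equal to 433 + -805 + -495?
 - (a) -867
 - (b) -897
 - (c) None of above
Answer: a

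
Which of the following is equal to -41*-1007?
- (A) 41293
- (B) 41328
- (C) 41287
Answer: C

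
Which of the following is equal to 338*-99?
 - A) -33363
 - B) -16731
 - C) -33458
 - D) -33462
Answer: D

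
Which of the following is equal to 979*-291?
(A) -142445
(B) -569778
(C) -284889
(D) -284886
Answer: C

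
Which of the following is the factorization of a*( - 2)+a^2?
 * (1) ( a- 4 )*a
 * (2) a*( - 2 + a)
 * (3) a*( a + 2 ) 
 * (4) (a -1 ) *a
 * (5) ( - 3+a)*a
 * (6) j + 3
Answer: 2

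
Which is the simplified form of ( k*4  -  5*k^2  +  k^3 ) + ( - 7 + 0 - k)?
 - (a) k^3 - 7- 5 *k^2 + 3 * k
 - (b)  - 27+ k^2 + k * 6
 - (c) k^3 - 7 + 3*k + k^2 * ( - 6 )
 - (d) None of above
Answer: a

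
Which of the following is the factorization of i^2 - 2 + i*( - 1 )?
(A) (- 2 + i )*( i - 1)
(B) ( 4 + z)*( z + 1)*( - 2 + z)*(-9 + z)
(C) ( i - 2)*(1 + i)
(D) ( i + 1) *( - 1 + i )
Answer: C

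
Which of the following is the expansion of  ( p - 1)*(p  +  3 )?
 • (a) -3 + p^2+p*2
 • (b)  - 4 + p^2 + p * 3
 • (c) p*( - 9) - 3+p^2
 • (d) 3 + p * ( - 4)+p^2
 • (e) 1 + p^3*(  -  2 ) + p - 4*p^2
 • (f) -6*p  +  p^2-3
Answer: a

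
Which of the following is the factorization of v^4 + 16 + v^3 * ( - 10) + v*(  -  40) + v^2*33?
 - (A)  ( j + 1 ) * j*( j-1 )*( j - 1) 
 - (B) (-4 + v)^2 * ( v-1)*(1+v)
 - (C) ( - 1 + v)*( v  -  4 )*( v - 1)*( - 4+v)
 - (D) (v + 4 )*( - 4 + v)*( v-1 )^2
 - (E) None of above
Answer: C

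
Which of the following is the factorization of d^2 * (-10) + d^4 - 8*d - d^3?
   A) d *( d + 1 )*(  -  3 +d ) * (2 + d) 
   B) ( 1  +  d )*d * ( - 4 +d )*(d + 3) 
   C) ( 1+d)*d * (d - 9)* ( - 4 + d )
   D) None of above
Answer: D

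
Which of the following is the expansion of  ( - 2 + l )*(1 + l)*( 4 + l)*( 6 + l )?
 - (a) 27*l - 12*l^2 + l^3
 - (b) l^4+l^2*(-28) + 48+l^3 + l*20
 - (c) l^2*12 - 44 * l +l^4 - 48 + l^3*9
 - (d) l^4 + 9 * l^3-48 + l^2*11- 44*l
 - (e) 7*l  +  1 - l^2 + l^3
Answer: c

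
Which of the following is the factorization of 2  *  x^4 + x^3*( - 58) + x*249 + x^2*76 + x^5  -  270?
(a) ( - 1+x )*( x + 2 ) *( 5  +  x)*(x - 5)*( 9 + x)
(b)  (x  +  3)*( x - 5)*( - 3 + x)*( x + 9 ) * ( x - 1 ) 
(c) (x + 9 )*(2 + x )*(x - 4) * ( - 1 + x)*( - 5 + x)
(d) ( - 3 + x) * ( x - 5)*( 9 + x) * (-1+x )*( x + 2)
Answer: d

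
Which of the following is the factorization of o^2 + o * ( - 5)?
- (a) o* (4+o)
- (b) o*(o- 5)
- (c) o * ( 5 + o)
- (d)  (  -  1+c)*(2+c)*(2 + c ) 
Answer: b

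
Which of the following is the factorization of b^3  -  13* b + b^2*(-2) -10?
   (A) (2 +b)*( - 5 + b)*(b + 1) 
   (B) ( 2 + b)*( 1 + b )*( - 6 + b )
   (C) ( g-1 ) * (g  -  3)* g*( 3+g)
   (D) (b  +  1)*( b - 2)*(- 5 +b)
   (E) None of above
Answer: A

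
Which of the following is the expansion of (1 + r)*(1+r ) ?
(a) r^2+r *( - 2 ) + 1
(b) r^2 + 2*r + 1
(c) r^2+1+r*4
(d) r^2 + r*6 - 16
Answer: b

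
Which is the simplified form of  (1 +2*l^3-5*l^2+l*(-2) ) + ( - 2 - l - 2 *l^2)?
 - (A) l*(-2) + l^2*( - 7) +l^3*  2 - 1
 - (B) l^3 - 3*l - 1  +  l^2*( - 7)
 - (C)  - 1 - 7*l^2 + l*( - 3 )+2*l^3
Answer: C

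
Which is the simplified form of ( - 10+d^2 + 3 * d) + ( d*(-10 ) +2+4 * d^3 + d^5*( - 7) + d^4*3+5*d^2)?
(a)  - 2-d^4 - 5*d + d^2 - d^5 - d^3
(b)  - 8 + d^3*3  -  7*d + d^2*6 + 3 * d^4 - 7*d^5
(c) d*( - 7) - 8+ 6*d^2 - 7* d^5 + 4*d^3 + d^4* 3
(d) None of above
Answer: c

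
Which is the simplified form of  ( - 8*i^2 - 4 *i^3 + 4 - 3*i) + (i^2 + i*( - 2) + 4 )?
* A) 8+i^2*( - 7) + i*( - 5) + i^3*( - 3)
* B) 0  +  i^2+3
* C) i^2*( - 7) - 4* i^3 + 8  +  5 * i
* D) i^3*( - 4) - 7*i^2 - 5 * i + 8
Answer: D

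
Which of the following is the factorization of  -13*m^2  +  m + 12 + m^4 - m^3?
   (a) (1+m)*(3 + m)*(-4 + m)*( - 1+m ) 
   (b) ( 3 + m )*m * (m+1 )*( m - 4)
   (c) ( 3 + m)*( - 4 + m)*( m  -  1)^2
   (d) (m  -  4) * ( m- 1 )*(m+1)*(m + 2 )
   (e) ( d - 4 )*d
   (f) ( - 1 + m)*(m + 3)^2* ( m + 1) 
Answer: a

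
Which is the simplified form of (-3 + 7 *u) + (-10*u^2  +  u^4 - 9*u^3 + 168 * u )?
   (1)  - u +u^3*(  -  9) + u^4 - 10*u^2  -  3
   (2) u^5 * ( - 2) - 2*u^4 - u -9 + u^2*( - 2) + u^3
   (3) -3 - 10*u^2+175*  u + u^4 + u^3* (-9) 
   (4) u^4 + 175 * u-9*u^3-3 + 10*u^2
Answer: 3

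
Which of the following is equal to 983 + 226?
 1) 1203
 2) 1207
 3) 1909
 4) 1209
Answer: 4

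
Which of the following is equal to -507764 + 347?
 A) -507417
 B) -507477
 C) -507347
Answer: A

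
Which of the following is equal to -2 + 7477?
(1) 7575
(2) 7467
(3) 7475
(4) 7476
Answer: 3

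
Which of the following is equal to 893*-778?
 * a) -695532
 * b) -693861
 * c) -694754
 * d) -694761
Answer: c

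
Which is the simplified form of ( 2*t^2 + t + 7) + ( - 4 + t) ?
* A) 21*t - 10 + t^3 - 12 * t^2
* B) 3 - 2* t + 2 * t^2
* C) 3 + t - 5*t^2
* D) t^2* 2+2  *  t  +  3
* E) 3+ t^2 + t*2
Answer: D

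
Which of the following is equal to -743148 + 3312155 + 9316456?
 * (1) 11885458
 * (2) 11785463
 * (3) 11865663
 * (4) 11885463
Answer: 4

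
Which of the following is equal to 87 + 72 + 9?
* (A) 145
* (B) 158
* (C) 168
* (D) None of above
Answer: C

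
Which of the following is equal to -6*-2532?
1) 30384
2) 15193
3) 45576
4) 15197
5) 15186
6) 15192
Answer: 6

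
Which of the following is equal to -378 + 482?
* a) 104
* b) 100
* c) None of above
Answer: a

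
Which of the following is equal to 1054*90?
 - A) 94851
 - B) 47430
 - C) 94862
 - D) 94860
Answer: D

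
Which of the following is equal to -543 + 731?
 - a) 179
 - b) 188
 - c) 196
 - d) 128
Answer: b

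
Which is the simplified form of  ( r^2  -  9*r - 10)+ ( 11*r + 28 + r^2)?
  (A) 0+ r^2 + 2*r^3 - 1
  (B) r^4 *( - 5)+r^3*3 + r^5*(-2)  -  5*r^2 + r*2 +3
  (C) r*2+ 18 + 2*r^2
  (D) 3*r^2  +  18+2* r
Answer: C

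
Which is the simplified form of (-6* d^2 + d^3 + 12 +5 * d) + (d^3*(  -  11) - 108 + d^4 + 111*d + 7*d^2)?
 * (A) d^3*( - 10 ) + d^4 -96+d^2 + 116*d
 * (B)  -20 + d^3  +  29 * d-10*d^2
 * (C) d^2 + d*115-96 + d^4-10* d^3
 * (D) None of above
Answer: A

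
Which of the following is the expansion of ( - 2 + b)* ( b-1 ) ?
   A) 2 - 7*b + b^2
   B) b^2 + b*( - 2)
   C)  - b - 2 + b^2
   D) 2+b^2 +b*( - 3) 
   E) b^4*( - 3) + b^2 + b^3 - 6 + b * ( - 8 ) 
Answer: D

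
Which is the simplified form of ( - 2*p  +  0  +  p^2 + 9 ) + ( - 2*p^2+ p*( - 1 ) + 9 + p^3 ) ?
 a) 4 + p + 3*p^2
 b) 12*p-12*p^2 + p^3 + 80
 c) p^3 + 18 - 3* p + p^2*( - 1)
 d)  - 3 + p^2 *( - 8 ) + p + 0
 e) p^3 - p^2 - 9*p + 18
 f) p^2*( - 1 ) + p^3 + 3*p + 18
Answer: c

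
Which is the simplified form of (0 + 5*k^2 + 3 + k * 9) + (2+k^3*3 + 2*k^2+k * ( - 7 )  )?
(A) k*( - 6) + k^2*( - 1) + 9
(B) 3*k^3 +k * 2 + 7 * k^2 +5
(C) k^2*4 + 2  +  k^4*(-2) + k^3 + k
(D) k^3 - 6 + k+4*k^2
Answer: B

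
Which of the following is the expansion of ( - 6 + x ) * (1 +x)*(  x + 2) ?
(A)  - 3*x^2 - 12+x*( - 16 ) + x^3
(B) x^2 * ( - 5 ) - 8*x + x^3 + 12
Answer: A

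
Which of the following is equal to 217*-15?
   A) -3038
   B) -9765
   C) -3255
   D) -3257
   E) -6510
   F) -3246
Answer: C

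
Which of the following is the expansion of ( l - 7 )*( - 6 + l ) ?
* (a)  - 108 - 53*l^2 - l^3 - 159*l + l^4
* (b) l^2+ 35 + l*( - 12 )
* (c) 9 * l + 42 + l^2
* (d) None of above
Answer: d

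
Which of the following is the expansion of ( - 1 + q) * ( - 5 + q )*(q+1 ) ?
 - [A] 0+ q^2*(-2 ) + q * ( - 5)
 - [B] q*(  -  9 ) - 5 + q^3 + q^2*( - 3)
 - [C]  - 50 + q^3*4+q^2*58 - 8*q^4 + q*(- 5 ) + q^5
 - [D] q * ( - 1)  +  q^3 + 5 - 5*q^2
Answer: D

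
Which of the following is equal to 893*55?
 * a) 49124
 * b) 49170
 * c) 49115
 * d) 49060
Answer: c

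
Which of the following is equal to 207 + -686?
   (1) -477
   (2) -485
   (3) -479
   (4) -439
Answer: 3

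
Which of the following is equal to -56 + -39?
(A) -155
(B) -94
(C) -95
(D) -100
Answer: C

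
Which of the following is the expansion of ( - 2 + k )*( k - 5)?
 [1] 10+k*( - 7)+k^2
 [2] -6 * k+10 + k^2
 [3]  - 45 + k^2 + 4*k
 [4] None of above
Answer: 1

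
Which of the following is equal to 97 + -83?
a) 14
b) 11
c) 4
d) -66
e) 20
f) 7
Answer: a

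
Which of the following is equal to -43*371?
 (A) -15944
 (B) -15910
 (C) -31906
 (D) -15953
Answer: D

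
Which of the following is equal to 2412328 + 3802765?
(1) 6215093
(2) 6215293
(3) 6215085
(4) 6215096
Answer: 1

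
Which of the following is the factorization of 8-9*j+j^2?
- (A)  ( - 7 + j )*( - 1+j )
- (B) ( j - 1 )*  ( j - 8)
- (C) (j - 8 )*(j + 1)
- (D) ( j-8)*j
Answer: B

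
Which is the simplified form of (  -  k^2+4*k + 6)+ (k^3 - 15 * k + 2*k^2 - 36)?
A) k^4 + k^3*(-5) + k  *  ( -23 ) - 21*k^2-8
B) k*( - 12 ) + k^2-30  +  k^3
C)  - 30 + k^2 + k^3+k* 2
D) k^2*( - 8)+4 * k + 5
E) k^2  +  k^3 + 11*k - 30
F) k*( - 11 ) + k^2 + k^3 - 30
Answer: F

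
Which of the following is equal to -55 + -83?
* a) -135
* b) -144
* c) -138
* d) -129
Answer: c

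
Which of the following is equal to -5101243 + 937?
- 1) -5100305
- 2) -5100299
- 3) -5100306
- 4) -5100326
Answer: 3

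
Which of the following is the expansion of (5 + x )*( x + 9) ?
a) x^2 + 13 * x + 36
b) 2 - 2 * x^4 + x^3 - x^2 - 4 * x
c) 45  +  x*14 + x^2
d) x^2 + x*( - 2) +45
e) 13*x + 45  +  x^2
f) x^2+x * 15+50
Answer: c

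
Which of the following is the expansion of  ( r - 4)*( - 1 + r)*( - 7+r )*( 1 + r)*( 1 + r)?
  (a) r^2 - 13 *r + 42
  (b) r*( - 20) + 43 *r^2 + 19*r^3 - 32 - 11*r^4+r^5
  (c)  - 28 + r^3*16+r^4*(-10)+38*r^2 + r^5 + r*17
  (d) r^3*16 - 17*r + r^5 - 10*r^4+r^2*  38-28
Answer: d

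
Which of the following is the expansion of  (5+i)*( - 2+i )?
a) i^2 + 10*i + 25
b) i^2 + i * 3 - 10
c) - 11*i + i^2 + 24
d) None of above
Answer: b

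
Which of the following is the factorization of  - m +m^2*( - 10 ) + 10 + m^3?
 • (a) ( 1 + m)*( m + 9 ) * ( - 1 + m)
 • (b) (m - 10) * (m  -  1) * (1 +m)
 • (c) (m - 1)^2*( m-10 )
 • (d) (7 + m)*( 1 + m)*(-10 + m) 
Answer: b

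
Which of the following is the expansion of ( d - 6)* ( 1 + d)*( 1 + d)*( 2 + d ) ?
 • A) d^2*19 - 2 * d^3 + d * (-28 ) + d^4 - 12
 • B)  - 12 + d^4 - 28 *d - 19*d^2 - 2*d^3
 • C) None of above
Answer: B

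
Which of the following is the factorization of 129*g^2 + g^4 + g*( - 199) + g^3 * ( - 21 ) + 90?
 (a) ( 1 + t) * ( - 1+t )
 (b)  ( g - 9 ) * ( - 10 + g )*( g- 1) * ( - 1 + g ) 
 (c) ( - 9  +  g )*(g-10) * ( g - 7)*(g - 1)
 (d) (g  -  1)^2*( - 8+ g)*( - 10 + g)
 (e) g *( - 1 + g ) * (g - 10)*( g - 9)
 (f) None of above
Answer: b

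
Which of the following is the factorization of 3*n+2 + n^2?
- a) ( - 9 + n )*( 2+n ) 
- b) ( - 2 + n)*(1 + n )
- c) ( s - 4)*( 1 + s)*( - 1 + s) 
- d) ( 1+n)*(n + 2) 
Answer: d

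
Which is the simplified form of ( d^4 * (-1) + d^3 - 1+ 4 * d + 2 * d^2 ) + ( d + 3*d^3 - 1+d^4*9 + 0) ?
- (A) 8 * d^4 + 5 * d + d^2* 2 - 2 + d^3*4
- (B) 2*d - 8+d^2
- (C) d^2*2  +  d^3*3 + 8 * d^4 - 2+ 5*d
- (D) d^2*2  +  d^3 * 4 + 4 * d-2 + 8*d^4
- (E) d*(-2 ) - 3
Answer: A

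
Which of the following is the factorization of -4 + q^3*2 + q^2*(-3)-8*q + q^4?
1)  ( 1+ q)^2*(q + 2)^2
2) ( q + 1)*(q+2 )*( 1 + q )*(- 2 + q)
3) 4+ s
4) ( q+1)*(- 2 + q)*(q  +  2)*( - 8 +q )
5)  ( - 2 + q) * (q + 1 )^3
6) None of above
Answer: 2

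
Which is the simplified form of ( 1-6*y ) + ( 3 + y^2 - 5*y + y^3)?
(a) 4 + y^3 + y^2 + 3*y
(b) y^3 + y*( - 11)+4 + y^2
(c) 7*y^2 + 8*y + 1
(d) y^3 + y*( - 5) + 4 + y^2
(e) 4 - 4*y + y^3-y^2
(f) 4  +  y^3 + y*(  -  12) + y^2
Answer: b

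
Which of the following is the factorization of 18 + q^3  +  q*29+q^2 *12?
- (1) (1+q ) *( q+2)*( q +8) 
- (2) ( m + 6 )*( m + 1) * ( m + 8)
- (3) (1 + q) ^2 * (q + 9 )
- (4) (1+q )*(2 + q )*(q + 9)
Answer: 4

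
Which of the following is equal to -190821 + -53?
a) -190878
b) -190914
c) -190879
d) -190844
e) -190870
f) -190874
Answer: f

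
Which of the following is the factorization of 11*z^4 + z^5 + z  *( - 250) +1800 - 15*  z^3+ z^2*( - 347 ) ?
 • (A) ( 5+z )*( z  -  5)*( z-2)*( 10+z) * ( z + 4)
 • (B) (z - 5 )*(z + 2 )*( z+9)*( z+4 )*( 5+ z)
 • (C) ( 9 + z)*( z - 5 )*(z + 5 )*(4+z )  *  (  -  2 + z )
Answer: C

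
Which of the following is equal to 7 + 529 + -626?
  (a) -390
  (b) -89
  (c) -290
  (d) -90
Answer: d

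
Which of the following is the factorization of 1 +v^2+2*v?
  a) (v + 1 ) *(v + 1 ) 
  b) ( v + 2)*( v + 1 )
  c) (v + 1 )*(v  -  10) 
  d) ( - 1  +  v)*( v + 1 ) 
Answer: a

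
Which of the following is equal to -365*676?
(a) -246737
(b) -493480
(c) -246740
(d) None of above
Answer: c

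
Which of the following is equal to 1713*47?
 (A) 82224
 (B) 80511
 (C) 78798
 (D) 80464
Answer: B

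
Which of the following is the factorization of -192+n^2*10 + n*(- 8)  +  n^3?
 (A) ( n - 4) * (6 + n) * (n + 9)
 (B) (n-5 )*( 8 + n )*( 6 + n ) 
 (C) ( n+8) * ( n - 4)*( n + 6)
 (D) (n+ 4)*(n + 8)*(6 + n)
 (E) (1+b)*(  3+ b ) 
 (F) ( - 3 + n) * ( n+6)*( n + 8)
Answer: C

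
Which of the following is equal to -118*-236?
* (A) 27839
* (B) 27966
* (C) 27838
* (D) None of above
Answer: D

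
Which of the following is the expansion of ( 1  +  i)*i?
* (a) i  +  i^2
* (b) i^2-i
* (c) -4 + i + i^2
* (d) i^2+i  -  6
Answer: a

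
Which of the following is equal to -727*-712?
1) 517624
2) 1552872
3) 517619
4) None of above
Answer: 1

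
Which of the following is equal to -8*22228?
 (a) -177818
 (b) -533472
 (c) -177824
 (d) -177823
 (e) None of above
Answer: c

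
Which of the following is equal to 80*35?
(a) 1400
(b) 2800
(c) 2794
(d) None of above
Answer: b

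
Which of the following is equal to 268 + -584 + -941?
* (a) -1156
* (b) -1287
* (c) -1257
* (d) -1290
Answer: c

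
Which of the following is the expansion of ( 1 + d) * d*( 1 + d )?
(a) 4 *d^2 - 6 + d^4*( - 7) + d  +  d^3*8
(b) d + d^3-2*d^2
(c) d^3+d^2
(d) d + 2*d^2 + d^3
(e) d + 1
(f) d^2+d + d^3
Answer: d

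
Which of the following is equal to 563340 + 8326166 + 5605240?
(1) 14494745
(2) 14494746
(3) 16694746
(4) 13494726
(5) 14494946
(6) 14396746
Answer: 2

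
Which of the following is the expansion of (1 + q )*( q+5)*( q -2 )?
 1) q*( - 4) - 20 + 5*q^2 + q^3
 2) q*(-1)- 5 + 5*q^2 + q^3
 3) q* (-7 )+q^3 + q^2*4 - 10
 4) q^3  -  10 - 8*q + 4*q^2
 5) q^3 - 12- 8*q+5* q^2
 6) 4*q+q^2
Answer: 3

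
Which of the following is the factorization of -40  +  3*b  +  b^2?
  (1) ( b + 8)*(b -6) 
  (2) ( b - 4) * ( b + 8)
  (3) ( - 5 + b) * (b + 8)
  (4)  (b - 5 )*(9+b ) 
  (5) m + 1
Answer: 3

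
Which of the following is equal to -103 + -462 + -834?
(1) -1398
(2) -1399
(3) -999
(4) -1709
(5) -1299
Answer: 2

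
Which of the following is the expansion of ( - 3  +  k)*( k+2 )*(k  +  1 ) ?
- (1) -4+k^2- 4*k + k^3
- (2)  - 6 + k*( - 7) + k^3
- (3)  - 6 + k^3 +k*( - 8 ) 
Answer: 2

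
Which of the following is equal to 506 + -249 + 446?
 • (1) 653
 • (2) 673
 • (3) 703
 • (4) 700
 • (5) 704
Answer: 3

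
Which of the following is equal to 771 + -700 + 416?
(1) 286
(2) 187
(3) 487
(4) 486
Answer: 3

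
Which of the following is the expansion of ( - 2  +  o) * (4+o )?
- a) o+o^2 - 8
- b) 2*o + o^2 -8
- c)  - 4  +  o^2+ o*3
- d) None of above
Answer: b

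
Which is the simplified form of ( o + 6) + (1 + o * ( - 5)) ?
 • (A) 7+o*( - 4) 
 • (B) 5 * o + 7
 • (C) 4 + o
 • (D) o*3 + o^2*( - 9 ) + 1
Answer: A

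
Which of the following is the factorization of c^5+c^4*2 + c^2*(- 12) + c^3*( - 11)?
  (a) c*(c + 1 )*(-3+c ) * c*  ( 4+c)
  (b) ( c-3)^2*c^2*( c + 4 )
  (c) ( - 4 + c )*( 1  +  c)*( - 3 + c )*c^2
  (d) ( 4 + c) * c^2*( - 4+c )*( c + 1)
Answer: a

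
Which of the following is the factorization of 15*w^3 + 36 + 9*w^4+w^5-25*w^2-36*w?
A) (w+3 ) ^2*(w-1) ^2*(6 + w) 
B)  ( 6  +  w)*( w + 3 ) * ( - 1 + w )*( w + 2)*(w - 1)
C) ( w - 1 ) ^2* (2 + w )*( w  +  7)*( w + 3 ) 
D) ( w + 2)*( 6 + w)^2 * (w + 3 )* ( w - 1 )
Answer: B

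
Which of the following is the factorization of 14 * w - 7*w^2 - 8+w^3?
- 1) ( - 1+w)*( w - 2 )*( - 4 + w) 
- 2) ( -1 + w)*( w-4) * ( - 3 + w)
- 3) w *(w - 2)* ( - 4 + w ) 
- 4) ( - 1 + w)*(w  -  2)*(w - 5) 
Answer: 1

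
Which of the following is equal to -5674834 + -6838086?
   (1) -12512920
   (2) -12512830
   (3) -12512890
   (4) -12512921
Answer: 1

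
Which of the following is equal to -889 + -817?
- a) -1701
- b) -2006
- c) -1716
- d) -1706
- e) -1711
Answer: d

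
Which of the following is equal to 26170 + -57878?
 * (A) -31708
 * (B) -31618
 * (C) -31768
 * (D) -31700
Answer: A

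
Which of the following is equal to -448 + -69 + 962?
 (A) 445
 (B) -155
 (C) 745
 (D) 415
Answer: A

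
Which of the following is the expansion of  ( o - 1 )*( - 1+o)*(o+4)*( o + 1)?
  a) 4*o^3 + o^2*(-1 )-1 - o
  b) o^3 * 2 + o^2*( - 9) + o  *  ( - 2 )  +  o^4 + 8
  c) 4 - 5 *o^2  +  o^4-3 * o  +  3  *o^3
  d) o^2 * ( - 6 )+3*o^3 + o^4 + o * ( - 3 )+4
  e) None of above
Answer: c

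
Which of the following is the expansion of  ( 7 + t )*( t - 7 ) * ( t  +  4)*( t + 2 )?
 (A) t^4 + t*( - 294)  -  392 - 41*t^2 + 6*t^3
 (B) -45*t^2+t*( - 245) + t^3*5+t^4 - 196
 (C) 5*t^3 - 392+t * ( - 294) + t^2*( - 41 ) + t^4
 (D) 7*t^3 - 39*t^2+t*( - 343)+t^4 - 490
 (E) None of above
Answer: A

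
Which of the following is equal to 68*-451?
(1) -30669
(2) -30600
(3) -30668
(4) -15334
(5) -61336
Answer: 3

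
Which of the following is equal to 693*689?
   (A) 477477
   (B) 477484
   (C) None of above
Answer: A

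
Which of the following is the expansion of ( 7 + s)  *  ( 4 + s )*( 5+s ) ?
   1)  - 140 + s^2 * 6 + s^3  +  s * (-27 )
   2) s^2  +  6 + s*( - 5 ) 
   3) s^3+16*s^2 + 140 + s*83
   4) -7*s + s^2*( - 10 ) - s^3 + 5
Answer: 3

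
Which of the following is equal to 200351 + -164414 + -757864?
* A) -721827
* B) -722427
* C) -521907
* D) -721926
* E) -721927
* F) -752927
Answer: E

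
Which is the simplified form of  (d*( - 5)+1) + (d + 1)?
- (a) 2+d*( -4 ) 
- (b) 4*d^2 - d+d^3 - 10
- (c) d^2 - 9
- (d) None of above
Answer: a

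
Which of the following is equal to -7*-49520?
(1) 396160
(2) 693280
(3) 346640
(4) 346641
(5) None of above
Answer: 3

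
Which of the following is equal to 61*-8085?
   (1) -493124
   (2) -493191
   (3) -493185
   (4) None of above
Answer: 3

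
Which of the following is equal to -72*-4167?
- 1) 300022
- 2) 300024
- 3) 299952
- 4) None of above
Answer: 2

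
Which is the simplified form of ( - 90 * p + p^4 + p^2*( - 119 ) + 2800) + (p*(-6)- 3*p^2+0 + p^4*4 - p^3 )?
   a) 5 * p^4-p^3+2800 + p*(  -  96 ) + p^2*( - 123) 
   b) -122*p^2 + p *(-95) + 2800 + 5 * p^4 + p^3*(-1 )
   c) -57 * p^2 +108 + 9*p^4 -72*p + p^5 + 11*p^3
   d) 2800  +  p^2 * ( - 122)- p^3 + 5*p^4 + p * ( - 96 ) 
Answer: d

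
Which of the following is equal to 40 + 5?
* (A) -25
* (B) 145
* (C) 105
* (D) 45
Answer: D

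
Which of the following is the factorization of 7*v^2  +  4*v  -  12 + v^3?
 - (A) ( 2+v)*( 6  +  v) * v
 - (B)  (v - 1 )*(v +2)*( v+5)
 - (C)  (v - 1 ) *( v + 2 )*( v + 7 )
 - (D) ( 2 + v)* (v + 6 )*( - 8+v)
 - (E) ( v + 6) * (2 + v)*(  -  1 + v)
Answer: E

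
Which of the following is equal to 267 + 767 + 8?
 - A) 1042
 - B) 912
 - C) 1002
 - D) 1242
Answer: A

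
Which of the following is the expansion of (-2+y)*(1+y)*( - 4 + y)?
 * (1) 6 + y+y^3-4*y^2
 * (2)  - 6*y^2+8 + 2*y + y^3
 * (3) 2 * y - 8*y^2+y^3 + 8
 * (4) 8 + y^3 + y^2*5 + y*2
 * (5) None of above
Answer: 5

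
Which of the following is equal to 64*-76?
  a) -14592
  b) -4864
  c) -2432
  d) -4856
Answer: b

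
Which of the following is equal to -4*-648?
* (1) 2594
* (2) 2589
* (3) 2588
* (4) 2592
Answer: 4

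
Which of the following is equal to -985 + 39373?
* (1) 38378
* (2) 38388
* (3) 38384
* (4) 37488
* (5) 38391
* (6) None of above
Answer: 2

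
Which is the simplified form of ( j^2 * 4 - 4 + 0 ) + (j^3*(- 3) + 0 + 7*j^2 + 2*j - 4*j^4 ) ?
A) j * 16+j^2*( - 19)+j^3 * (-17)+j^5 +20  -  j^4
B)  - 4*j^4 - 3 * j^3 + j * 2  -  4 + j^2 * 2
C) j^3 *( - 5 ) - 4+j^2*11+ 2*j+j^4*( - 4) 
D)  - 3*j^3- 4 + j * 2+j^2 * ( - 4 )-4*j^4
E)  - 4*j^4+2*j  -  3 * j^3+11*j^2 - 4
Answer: E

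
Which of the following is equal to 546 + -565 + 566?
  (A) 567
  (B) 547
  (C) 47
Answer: B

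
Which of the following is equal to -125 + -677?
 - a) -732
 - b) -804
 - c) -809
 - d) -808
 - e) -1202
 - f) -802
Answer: f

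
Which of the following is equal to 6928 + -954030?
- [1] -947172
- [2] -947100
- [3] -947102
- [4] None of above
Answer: 3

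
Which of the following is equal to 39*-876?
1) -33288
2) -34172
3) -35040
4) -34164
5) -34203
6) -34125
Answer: 4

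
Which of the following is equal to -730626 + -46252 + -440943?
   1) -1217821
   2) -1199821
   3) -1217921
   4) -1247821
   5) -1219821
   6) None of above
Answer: 1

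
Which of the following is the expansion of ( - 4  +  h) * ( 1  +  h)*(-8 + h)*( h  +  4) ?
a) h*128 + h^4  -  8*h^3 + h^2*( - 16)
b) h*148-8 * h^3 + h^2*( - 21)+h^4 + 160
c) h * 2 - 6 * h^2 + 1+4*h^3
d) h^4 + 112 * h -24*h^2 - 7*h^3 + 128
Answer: d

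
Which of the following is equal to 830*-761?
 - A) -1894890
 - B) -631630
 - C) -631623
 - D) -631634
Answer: B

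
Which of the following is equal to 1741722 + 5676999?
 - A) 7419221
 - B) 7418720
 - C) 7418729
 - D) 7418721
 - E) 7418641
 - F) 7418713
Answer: D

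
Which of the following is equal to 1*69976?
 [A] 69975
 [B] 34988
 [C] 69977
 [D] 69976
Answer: D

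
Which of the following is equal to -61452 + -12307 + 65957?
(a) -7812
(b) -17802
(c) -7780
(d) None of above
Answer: d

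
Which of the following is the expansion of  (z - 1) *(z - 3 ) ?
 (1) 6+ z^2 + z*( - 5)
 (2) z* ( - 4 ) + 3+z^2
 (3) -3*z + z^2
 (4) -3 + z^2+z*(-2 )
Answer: 2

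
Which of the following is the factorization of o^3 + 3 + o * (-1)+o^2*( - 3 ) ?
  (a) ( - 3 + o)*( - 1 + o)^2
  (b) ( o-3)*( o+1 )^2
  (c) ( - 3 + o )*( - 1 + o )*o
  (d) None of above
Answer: d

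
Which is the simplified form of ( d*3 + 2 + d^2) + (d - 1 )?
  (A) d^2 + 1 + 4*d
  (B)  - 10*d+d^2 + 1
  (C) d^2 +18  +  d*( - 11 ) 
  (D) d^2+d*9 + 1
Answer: A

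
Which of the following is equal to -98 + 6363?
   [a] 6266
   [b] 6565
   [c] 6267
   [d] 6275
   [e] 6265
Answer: e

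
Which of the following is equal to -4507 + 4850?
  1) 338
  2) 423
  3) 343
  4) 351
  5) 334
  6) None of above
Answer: 3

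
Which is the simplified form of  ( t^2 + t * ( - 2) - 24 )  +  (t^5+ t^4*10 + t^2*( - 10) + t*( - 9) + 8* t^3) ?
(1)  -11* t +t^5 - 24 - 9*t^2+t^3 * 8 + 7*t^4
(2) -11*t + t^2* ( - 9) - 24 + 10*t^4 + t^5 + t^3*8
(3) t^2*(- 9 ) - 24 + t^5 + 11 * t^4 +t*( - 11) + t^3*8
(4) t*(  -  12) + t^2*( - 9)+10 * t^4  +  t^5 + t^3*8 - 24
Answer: 2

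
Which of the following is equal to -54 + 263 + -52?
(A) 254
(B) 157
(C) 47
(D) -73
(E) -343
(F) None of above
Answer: B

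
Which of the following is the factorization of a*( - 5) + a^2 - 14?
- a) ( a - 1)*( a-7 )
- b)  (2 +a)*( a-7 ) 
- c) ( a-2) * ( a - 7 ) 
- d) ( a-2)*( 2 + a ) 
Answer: b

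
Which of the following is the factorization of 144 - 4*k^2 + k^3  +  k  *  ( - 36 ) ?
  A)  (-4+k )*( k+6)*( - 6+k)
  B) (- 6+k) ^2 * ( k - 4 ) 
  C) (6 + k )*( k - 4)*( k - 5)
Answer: A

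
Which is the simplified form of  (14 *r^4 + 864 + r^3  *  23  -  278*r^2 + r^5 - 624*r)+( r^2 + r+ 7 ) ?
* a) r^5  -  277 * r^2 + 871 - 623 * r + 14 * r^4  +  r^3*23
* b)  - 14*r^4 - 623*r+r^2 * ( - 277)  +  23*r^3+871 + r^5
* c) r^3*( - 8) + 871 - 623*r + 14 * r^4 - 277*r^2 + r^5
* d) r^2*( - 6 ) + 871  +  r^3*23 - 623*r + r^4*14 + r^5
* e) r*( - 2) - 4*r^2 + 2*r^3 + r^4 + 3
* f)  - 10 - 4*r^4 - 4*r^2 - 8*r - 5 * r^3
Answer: a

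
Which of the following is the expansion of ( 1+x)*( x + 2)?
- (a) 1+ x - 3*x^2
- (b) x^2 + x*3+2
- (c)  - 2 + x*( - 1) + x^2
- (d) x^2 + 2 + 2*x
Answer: b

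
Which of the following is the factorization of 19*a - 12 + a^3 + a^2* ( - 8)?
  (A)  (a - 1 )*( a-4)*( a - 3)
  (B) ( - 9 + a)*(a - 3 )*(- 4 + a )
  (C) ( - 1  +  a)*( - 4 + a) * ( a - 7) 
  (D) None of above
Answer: A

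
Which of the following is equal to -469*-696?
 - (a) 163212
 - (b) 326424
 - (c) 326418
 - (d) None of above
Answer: b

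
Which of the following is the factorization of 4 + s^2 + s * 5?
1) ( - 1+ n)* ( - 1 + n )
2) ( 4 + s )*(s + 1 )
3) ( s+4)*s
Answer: 2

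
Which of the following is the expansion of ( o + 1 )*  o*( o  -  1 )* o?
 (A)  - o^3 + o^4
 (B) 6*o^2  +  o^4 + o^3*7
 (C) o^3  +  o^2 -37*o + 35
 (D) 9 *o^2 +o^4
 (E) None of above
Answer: E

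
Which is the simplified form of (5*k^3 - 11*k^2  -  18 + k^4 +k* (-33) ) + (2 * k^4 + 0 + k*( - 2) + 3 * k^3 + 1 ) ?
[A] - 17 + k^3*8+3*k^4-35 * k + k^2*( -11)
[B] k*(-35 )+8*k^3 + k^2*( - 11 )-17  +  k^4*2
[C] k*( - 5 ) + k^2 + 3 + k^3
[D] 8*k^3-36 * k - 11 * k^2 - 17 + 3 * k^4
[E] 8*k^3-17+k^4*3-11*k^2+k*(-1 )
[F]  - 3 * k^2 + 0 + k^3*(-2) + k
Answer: A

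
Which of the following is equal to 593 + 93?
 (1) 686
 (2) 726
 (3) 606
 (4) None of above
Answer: 1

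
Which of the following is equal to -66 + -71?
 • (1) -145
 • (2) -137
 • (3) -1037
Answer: 2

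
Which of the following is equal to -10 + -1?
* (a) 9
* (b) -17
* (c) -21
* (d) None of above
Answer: d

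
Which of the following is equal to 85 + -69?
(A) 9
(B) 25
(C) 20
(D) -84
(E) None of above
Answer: E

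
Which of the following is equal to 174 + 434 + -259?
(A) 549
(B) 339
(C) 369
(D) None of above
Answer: D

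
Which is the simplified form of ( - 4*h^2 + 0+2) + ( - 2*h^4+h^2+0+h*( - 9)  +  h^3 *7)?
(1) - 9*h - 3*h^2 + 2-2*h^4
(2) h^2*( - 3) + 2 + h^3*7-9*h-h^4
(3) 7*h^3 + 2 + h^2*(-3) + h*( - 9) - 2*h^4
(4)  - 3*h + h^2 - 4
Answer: 3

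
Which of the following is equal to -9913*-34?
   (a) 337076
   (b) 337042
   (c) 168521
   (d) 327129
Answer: b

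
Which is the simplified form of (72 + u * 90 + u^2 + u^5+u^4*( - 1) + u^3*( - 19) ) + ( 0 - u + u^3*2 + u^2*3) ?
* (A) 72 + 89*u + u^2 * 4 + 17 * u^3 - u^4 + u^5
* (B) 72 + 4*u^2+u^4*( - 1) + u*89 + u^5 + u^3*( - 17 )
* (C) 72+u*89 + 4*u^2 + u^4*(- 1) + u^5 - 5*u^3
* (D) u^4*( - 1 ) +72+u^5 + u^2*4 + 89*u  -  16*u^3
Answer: B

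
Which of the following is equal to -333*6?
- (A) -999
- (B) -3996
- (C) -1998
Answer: C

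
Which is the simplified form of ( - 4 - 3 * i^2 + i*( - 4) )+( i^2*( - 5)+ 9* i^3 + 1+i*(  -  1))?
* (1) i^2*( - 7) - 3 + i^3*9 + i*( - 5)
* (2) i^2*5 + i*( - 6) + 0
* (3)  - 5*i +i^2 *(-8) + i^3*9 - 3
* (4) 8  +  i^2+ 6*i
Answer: 3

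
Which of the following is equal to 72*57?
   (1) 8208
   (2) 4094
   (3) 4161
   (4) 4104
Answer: 4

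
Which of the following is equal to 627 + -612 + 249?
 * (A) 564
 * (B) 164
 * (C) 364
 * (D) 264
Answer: D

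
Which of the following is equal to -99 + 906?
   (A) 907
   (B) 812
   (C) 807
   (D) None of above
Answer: C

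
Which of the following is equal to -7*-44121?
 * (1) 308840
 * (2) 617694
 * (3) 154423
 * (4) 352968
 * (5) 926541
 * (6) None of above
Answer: 6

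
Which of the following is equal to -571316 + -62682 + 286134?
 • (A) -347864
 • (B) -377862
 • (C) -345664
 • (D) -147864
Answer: A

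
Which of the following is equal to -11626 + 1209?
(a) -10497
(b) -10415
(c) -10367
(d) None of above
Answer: d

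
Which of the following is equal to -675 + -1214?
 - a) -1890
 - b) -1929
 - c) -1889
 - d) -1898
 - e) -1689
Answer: c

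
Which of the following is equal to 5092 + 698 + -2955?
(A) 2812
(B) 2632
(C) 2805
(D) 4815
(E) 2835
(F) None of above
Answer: E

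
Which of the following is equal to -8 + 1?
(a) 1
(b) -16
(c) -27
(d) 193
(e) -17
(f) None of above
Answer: f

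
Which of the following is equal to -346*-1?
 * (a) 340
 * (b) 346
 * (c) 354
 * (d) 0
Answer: b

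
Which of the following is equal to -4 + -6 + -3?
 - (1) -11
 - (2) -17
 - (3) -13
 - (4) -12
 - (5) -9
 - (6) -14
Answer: 3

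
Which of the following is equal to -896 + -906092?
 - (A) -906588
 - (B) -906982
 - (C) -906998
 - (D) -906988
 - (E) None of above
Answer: D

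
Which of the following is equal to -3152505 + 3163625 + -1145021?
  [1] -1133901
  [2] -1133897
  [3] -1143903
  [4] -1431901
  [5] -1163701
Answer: 1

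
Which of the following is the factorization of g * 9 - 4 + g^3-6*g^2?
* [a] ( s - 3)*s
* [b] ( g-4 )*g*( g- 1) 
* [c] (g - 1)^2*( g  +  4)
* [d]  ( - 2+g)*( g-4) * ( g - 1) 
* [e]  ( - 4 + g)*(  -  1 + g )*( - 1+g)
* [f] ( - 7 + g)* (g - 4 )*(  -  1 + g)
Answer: e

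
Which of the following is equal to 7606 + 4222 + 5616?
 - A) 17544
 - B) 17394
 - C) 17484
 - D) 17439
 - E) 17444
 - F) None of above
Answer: E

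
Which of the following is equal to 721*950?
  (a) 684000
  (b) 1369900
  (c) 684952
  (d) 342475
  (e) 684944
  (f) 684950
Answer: f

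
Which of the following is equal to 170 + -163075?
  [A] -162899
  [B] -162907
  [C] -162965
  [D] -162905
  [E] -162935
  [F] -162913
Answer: D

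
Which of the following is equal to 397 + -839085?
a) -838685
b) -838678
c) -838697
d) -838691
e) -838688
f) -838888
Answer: e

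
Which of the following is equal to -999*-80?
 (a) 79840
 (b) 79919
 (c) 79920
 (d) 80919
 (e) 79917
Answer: c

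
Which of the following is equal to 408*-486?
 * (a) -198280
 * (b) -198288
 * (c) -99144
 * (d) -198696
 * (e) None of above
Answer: b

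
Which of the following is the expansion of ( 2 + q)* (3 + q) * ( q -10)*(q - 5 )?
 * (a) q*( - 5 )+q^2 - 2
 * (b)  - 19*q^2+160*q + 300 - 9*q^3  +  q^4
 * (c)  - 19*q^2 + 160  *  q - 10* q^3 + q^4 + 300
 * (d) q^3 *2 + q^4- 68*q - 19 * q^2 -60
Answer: c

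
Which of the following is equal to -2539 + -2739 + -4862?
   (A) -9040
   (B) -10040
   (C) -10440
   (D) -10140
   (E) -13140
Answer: D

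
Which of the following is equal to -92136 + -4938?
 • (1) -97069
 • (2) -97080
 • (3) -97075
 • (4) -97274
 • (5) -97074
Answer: 5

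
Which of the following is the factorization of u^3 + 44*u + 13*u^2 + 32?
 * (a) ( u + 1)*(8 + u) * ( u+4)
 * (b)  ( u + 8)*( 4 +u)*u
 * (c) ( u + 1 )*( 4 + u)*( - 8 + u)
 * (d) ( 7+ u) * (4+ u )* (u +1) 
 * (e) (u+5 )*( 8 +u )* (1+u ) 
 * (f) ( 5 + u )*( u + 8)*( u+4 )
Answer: a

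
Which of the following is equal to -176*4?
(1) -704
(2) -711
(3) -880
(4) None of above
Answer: 1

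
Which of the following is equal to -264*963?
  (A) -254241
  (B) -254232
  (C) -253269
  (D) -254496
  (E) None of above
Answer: B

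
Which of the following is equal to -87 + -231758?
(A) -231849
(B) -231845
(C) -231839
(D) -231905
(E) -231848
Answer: B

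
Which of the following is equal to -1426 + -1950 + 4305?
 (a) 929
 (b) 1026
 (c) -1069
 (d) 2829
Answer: a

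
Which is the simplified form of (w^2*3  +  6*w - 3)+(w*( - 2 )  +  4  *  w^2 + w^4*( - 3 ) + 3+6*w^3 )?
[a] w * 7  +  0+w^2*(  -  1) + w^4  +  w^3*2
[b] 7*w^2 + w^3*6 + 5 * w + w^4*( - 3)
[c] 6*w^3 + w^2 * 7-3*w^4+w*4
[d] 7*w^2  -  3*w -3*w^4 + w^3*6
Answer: c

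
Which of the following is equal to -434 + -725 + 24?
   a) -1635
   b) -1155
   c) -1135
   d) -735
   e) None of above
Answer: c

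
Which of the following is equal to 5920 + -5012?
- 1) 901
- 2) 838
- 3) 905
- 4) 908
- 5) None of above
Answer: 4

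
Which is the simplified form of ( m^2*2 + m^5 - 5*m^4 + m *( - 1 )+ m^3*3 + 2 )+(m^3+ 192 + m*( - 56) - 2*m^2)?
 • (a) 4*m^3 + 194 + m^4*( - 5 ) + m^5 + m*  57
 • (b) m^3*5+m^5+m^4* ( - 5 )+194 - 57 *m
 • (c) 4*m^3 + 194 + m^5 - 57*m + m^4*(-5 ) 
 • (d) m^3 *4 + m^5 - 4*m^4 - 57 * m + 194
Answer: c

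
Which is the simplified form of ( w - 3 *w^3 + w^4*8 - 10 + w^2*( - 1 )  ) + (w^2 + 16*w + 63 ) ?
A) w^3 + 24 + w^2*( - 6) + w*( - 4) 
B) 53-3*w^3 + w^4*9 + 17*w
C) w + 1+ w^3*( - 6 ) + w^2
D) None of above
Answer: D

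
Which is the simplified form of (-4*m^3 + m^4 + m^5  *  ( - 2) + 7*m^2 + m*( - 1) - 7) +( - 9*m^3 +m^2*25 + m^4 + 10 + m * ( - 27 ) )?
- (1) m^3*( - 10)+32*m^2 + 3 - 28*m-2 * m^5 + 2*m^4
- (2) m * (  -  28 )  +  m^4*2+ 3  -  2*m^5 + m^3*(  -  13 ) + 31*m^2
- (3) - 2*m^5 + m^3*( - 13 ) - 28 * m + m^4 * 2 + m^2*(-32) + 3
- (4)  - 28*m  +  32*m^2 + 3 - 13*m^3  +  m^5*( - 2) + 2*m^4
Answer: 4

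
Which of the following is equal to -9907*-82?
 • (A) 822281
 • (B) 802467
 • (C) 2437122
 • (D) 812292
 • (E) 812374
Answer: E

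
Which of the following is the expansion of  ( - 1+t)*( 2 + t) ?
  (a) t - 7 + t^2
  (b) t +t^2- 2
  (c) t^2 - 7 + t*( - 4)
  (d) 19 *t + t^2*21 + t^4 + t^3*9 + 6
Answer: b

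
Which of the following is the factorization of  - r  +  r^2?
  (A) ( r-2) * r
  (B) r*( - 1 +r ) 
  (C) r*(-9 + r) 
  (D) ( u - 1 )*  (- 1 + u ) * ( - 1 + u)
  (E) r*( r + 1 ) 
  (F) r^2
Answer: B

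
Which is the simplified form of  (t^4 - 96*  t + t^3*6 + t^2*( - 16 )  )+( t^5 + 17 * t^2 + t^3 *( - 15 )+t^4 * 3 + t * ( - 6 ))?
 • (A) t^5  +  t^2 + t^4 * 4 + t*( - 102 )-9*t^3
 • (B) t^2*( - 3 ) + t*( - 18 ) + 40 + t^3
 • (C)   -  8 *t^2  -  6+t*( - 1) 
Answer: A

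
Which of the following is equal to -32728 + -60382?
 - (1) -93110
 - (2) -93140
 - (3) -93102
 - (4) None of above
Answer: 1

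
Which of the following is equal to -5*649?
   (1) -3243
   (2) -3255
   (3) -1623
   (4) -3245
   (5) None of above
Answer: 4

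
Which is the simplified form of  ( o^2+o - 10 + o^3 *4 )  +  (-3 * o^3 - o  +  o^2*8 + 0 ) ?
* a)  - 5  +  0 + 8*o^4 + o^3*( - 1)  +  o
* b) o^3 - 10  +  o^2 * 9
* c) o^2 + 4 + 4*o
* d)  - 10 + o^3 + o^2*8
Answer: b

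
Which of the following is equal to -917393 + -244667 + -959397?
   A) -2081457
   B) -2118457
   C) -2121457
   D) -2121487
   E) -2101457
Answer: C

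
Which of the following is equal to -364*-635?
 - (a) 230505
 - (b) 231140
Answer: b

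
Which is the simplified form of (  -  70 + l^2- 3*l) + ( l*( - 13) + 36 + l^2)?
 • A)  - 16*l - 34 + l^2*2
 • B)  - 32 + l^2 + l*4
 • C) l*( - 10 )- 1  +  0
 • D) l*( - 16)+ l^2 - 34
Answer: A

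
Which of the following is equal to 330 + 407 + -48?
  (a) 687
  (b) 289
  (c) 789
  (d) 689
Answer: d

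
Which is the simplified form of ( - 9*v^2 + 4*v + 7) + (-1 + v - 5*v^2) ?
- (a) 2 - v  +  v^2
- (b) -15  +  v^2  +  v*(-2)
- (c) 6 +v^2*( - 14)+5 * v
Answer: c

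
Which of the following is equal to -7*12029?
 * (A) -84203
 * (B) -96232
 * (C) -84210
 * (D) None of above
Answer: A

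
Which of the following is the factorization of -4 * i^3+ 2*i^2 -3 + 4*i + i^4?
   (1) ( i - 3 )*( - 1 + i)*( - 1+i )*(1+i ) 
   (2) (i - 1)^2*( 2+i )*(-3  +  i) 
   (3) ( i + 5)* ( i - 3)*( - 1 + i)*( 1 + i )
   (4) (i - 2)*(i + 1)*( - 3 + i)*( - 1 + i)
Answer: 1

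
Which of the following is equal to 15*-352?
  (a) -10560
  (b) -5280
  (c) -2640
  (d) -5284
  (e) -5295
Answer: b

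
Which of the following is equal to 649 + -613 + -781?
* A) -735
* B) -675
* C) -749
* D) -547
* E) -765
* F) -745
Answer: F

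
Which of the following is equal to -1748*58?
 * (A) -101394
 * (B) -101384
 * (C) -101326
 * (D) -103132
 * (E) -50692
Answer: B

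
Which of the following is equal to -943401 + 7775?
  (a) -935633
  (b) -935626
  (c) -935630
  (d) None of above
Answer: b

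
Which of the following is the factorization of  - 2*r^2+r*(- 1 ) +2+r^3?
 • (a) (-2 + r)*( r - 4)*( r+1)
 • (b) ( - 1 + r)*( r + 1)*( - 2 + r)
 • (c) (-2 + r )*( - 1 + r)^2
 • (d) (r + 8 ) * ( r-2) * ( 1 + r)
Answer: b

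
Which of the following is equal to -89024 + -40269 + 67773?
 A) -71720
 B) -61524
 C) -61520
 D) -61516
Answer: C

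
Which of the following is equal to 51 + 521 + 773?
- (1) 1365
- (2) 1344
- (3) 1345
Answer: 3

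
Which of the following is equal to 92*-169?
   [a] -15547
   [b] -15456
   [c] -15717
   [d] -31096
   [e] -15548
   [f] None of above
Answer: e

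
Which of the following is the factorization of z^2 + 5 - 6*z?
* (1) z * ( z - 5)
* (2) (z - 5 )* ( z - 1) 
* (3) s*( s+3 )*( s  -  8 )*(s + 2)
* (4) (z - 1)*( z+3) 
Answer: 2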